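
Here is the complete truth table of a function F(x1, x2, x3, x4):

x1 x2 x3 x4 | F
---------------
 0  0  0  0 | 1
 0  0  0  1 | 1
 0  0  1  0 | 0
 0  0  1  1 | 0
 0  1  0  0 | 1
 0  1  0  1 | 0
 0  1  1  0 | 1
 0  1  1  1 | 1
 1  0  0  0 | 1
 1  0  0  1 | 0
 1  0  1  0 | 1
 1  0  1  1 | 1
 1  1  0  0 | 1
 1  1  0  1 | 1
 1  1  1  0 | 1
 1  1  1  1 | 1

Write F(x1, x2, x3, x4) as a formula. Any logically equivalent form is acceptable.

The 0-rows are (0,0,1,0), (0,0,1,1), (0,1,0,1), (1,0,0,1). Take each as a conjunction (¬x1·¬x2·x3·¬x4, ¬x1·¬x2·x3·x4, ¬x1·x2·¬x3·x4, x1·¬x2·¬x3·x4), form their disjunction, and complement — that gives a formula that is 1 everywhere F is.

F(x1, x2, x3, x4) = not ((((((not x1 and not x2) and x3) and not x4) or (((not x1 and not x2) and x3) and x4)) or (((not x1 and x2) and not x3) and x4)) or (((x1 and not x2) and not x3) and x4))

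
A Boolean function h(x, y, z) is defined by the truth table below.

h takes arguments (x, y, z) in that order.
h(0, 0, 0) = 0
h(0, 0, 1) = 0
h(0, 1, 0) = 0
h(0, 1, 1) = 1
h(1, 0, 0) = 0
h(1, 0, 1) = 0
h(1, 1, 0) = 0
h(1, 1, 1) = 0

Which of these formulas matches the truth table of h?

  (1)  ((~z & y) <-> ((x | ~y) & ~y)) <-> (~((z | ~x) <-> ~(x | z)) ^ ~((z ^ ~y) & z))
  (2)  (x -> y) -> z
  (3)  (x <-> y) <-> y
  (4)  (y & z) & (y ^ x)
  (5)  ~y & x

(1) disagrees with h on (0,0,1) (formula → 1, table → 0); rule it out.
(2) disagrees with h on (0,0,1) (formula → 1, table → 0); rule it out.
(3) disagrees with h on (0,1,1) (formula → 0, table → 1); rule it out.
(5) disagrees with h on (0,1,1) (formula → 0, table → 1); rule it out.
That leaves (4). Evaluating it on every row reproduces the table of h exactly.

4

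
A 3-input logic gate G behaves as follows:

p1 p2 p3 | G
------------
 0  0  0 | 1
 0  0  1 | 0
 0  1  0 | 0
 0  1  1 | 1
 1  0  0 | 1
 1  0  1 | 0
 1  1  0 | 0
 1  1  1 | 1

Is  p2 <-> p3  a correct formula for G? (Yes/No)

Test each input against both G and the formula:
  p1=0, p2=0, p3=0: formula gives 1, G = 1 ✓
  p1=0, p2=0, p3=1: formula gives 0, G = 0 ✓
  p1=0, p2=1, p3=0: formula gives 0, G = 0 ✓
  p1=0, p2=1, p3=1: formula gives 1, G = 1 ✓
  p1=1, p2=0, p3=0: formula gives 1, G = 1 ✓
  … (the remaining 3 rows also agree.)
All 8 rows match — the expression computes G exactly.

Yes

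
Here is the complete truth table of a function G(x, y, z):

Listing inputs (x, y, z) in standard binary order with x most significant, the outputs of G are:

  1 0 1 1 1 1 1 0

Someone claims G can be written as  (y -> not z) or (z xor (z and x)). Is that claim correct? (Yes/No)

No

Evaluate (y -> not z) or (z xor (z and x)) on each row and compare to G:
  x=0, y=0, z=0: formula gives 1, G = 1 ✓
  x=0, y=0, z=1: formula gives 1, but G = 0 ✗
A single disagreement suffices: at (0,0,1) they differ, so the formula does not compute G.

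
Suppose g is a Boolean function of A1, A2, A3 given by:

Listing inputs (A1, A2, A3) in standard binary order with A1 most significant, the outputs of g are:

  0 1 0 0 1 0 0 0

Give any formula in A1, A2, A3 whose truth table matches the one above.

Collect the rows where g=1 — (0,0,1), (1,0,0) — and write one minterm per row: ¬A1·¬A2·A3, A1·¬A2·¬A3. Their union (logical OR) reproduces the table exactly.

g(A1, A2, A3) = ((NOT A1 AND NOT A2) AND A3) OR ((A1 AND NOT A2) AND NOT A3)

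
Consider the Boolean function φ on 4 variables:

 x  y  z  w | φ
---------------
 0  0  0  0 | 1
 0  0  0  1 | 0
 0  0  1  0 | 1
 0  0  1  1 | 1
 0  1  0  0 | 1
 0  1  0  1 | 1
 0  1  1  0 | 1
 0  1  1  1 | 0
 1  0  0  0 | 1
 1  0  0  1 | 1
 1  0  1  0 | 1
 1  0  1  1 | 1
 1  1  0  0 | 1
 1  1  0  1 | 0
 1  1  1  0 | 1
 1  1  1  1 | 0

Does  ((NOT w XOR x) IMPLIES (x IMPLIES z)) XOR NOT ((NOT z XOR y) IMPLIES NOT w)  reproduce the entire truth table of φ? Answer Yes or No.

Yes

Test each input against both φ and the formula:
  x=0, y=0, z=0, w=0: formula gives 1, φ = 1 ✓
  x=0, y=0, z=0, w=1: formula gives 0, φ = 0 ✓
  x=0, y=0, z=1, w=0: formula gives 1, φ = 1 ✓
  x=0, y=0, z=1, w=1: formula gives 1, φ = 1 ✓
  …and likewise for the remaining 12 rows.
No disagreement on any input; they are logically equivalent.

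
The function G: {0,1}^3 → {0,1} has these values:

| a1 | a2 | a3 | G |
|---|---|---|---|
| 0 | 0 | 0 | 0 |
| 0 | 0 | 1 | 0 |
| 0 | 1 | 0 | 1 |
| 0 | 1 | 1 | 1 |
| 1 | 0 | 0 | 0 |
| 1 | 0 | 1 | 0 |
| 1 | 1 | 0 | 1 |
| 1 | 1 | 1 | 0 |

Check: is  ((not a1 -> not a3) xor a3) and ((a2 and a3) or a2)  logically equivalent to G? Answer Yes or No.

Evaluate ((not a1 -> not a3) xor a3) and ((a2 and a3) or a2) on each row and compare to G:
  a1=0, a2=0, a3=0: formula gives 0, G = 0 ✓
  a1=0, a2=0, a3=1: formula gives 0, G = 0 ✓
  a1=0, a2=1, a3=0: formula gives 1, G = 1 ✓
  a1=0, a2=1, a3=1: formula gives 1, G = 1 ✓
  a1=1, a2=0, a3=0: formula gives 0, G = 0 ✓
  … (the remaining 3 rows also agree.)
Every row agrees, so the formula is equivalent.

Yes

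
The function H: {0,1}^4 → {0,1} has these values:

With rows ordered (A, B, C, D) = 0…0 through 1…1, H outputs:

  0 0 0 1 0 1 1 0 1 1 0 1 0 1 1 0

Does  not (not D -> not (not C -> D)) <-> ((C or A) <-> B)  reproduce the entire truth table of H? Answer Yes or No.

Evaluate not (not D -> not (not C -> D)) <-> ((C or A) <-> B) on each row and compare to H:
  A=0, B=0, C=0, D=0: formula gives 0, H = 0 ✓
  A=0, B=0, C=0, D=1: formula gives 0, H = 0 ✓
  A=0, B=0, C=1, D=0: formula gives 0, H = 0 ✓
  A=0, B=0, C=1, D=1: formula gives 1, H = 1 ✓
  A=0, B=1, C=0, D=0: formula gives 1, but H = 0 ✗
A single disagreement suffices: at (0,1,0,0) they differ, so the formula does not compute H.

No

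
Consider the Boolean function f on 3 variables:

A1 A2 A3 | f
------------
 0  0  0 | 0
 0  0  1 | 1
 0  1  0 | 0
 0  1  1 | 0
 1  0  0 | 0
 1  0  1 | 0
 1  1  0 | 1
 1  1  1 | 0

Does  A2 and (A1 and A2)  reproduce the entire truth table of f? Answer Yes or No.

No

Evaluate A2 and (A1 and A2) on each row and compare to f:
  A1=0, A2=0, A3=0: formula gives 0, f = 0 ✓
  A1=0, A2=0, A3=1: formula gives 0, but f = 1 ✗
Row (0,0,1) is a counterexample, so the formula is not equivalent to f.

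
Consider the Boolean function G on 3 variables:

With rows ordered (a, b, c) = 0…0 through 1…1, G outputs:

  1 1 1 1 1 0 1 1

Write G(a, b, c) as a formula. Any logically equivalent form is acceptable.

G(a, b, c) = ¬((a ∧ ¬b) ∧ c)

G is 0 on exactly one input, (1,0,1), whose minterm is a·¬b·c. So G is the negation of that single conjunction.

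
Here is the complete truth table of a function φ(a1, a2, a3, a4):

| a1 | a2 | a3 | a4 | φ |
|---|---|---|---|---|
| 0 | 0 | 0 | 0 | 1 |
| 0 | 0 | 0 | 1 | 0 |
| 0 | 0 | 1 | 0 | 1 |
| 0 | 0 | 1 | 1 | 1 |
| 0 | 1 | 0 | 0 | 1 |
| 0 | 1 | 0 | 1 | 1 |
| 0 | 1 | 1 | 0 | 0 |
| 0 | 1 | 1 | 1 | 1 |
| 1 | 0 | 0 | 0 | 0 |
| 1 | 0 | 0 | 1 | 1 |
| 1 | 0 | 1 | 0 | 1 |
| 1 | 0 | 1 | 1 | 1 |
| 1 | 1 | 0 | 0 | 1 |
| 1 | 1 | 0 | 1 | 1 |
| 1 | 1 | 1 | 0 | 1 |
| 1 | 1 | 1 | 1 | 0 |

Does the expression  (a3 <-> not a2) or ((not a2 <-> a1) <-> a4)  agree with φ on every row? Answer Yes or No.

Yes

Evaluate (a3 <-> not a2) or ((not a2 <-> a1) <-> a4) on each row and compare to φ:
  a1=0, a2=0, a3=0, a4=0: formula gives 1, φ = 1 ✓
  a1=0, a2=0, a3=0, a4=1: formula gives 0, φ = 0 ✓
  a1=0, a2=0, a3=1, a4=0: formula gives 1, φ = 1 ✓
  a1=0, a2=0, a3=1, a4=1: formula gives 1, φ = 1 ✓
  …and likewise for the remaining 12 rows.
Every row agrees, so the formula is equivalent.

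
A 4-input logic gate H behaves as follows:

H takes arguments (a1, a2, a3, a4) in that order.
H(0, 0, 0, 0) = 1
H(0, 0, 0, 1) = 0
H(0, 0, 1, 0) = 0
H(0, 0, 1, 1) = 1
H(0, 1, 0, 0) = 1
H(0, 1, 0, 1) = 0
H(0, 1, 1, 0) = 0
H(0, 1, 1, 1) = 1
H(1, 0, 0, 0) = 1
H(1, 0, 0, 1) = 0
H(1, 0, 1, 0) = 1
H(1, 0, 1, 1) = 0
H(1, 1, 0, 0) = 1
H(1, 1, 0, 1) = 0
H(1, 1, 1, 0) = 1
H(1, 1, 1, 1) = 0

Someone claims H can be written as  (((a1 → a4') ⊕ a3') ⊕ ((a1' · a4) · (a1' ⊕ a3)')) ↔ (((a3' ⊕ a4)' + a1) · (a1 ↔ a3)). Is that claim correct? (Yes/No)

Test each input against both H and the formula:
  a1=0, a2=0, a3=0, a4=0: formula gives 1, H = 1 ✓
  a1=0, a2=0, a3=0, a4=1: formula gives 0, H = 0 ✓
  a1=0, a2=0, a3=1, a4=0: formula gives 0, H = 0 ✓
  a1=0, a2=0, a3=1, a4=1: formula gives 1, H = 1 ✓
  …and likewise for the remaining 12 rows.
No disagreement on any input; they are logically equivalent.

Yes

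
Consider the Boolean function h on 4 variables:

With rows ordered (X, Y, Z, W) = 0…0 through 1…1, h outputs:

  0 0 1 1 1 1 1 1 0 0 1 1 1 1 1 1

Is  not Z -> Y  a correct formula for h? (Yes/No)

Evaluate not Z -> Y on each row and compare to h:
  X=0, Y=0, Z=0, W=0: formula gives 0, h = 0 ✓
  X=0, Y=0, Z=0, W=1: formula gives 0, h = 0 ✓
  X=0, Y=0, Z=1, W=0: formula gives 1, h = 1 ✓
  X=0, Y=0, Z=1, W=1: formula gives 1, h = 1 ✓
  … (the remaining 12 rows also agree.)
No disagreement on any input; they are logically equivalent.

Yes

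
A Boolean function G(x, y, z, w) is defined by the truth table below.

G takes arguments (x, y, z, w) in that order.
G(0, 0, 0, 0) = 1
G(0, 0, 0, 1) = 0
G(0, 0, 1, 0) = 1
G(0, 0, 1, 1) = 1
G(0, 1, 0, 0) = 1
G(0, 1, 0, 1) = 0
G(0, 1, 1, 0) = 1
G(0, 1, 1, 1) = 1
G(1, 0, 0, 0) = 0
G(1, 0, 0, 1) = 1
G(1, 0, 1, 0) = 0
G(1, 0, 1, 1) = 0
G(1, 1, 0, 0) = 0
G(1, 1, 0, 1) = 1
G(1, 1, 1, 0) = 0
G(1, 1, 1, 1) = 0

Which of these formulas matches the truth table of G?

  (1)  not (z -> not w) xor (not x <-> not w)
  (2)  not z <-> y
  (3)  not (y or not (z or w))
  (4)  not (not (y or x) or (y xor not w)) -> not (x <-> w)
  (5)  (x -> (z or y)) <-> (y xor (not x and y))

(2): at (0,0,0,0) it gives 0, but G = 1 — eliminated.
(3): at (0,0,0,0) it gives 0, but G = 1 — eliminated.
(4): at (0,0,0,1) it gives 1, but G = 0 — eliminated.
(5): at (0,0,0,0) it gives 0, but G = 1 — eliminated.
(1) is the remaining candidate, and it agrees with G on all 16 inputs.

1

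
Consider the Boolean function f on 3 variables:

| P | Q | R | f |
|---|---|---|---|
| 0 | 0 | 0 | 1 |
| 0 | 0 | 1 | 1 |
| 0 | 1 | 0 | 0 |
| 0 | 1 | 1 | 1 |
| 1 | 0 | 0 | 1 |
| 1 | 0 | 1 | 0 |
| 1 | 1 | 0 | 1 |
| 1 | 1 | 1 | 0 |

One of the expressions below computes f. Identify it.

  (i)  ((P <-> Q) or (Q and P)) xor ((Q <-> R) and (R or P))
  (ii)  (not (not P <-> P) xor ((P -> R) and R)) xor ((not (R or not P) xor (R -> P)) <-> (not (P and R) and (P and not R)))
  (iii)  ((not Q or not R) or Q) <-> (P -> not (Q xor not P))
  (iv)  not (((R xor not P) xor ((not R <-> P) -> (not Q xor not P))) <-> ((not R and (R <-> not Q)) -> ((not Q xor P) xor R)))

(ii): at (0,1,0) it gives 1, but f = 0 — eliminated.
(iii): at (0,1,0) it gives 1, but f = 0 — eliminated.
(iv): at (0,1,1) it gives 0, but f = 1 — eliminated.
That leaves (i). Evaluating it on every row reproduces the table of f exactly.

i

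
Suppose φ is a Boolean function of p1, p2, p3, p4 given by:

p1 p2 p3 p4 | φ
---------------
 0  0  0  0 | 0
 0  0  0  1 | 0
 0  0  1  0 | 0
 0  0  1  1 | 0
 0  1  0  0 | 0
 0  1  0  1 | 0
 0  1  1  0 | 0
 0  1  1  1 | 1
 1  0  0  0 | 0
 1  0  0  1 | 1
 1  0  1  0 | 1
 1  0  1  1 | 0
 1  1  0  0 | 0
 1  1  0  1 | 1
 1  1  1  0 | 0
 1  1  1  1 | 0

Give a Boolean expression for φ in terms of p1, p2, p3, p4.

φ(p1, p2, p3, p4) = (((((p1' · p2) · p3) · p4) + (((p1 · p2') · p3') · p4)) + (((p1 · p2') · p3) · p4')) + (((p1 · p2) · p3') · p4)

Collect the rows where φ=1 — (0,1,1,1), (1,0,0,1), (1,0,1,0), (1,1,0,1) — and write one minterm per row: ¬p1·p2·p3·p4, p1·¬p2·¬p3·p4, p1·¬p2·p3·¬p4, p1·p2·¬p3·p4. Their union (logical OR) reproduces the table exactly.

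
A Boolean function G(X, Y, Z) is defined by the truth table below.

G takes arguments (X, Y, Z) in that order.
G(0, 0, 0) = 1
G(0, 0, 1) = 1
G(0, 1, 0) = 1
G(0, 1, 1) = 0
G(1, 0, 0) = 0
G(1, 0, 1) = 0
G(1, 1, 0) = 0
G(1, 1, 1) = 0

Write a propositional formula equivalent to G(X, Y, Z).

G(X, Y, Z) = (((~X & ~Y) & ~Z) | ((~X & ~Y) & Z)) | ((~X & Y) & ~Z)

Collect the rows where G=1 — (0,0,0), (0,0,1), (0,1,0) — and write one minterm per row: ¬X·¬Y·¬Z, ¬X·¬Y·Z, ¬X·Y·¬Z. Their union (logical OR) reproduces the table exactly.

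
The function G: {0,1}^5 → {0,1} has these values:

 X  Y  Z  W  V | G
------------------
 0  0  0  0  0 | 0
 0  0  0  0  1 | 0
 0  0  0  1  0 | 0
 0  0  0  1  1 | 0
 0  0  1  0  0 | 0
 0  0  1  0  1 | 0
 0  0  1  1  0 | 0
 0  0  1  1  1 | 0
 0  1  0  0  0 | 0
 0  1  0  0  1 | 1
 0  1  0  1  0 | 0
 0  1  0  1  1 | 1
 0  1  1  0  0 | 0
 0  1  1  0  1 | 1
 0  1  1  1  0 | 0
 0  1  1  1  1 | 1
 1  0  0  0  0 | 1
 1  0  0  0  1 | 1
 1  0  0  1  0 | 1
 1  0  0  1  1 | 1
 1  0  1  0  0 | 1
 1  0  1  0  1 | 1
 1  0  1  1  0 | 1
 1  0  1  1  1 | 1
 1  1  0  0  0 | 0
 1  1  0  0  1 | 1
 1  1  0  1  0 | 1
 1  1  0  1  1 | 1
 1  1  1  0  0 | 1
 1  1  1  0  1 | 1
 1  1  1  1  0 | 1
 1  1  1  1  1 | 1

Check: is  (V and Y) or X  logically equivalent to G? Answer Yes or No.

No

Evaluate (V and Y) or X on each row and compare to G:
  X=0, Y=0, Z=0, W=0, V=0: formula gives 0, G = 0 ✓
  X=0, Y=0, Z=0, W=0, V=1: formula gives 0, G = 0 ✓
  X=0, Y=0, Z=0, W=1, V=0: formula gives 0, G = 0 ✓
  X=0, Y=0, Z=0, W=1, V=1: formula gives 0, G = 0 ✓
  …
  X=1, Y=1, Z=0, W=0, V=0: formula gives 1, but G = 0 ✗
A single disagreement suffices: at (1,1,0,0,0) they differ, so the formula does not compute G.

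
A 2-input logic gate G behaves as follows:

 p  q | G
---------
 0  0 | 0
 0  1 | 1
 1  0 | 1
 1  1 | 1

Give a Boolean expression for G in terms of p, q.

G(p, q) = p ∨ q

The output is 1 whenever at least one input is 1 — the OR of all inputs.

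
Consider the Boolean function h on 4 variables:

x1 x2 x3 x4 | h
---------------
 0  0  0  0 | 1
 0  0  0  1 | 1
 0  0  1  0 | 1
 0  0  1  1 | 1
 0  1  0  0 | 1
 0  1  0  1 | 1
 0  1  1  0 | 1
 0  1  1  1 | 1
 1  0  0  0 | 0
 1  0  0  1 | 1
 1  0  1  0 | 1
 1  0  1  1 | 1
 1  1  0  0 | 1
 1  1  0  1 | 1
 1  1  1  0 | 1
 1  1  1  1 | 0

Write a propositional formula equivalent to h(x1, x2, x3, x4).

h(x1, x2, x3, x4) = ¬((((x1 ∧ ¬x2) ∧ ¬x3) ∧ ¬x4) ∨ (((x1 ∧ x2) ∧ x3) ∧ x4))

There are just 2 zero rows: (1,0,0,0), (1,1,1,1). Their minterms are x1·¬x2·¬x3·¬x4, x1·x2·x3·x4; the OR of those covers precisely the 0-outputs, and negating it yields h.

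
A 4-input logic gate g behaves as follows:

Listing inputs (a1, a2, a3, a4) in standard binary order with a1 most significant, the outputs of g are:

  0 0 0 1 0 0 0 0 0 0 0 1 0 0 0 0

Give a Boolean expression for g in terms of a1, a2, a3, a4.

g(a1, a2, a3, a4) = (((~a1 & ~a2) & a3) & a4) | (((a1 & ~a2) & a3) & a4)

g=1 on 2 inputs: (0,0,1,1), (1,0,1,1). Reading each as a conjunction of literals (¬a1·¬a2·a3·a4, a1·¬a2·a3·a4) and taking the OR gives the canonical DNF.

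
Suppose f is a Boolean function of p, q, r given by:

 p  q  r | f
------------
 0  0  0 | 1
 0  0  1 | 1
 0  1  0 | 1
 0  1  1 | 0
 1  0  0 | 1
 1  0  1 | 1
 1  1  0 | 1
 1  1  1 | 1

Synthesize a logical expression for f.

f is 0 on exactly one input, (0,1,1), whose minterm is ¬p·q·r. So f is the negation of that single conjunction.

f(p, q, r) = NOT ((NOT p AND q) AND r)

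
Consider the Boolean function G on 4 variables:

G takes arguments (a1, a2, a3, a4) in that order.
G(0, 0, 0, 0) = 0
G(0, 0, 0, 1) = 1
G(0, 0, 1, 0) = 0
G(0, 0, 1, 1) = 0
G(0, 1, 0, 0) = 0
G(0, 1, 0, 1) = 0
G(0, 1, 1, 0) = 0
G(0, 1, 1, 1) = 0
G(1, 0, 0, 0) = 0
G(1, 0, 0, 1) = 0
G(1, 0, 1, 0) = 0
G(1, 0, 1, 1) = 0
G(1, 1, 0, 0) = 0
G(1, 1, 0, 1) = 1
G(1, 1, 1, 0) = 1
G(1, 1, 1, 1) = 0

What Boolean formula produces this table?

The 1-rows are (0,0,0,1), (1,1,0,1), (1,1,1,0). Each contributes one minterm — ¬a1·¬a2·¬a3·a4; a1·a2·¬a3·a4; a1·a2·a3·¬a4 — and their disjunction is a sum-of-products form of G.

G(a1, a2, a3, a4) = ((((¬a1 ∧ ¬a2) ∧ ¬a3) ∧ a4) ∨ (((a1 ∧ a2) ∧ ¬a3) ∧ a4)) ∨ (((a1 ∧ a2) ∧ a3) ∧ ¬a4)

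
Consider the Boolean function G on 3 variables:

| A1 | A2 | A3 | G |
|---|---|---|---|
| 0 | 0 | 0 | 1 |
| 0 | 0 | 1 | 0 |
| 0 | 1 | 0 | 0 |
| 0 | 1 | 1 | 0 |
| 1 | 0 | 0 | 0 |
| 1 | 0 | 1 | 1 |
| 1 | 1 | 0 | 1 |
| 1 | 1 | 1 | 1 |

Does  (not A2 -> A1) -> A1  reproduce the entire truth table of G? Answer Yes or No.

No

Evaluate (not A2 -> A1) -> A1 on each row and compare to G:
  A1=0, A2=0, A3=0: formula gives 1, G = 1 ✓
  A1=0, A2=0, A3=1: formula gives 1, but G = 0 ✗
Row (0,0,1) is a counterexample, so the formula is not equivalent to G.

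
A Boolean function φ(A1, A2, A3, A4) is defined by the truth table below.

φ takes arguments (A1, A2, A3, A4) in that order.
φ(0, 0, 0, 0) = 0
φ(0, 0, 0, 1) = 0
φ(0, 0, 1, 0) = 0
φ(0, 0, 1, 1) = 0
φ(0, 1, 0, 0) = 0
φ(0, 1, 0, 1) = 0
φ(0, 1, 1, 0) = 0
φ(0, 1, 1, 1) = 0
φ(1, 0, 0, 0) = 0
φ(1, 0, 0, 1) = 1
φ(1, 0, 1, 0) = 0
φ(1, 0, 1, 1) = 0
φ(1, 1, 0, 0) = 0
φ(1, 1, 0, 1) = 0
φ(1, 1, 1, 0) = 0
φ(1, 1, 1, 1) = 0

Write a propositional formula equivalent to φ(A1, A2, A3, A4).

φ(A1, A2, A3, A4) = ((A1 · A2') · A3') · A4

φ is 1 on exactly one input, (1,0,0,1), whose minterm is A1·¬A2·¬A3·A4. So φ is just that conjunction.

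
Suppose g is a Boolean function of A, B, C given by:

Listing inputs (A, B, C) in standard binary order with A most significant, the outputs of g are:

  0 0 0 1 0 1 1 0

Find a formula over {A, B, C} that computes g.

g(A, B, C) = (((not A and B) and C) or ((A and not B) and C)) or ((A and B) and not C)

The 1-rows are (0,1,1), (1,0,1), (1,1,0). Each contributes one minterm — ¬A·B·C; A·¬B·C; A·B·¬C — and their disjunction is a sum-of-products form of g.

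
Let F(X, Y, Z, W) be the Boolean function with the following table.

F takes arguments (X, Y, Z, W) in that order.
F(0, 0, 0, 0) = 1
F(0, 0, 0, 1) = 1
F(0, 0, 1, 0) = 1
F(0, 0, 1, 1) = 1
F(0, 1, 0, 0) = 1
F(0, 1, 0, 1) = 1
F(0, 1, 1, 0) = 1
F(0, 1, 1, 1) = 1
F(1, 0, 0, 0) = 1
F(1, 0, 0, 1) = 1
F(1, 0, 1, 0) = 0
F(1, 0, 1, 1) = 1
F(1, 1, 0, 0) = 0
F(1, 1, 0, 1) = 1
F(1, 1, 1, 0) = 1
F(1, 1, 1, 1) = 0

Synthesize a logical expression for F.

F is 0 on only 3 rows — (1,0,1,0), (1,1,0,0), (1,1,1,1). Writing each as a minterm (X·¬Y·Z·¬W, X·Y·¬Z·¬W, X·Y·Z·W) and OR-ing them characterizes exactly where F=0, so F is the negation of that disjunction.

F(X, Y, Z, W) = NOT (((((X AND NOT Y) AND Z) AND NOT W) OR (((X AND Y) AND NOT Z) AND NOT W)) OR (((X AND Y) AND Z) AND W))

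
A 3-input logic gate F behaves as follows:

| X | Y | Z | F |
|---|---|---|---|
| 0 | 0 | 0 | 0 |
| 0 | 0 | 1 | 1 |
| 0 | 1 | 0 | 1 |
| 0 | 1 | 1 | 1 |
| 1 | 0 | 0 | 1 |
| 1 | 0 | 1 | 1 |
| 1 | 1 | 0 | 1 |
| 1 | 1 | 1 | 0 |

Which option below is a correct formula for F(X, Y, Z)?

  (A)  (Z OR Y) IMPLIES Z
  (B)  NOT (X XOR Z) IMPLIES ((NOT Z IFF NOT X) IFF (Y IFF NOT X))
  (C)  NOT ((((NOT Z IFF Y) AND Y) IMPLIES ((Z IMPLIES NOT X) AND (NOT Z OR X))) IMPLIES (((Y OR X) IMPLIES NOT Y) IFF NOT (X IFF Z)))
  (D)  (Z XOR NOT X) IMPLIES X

(A): at (0,0,0) it gives 1, but F = 0 — eliminated.
(C): at (0,0,0) it gives 1, but F = 0 — eliminated.
(D): at (0,1,0) it gives 0, but F = 1 — eliminated.
That leaves (B). Evaluating it on every row reproduces the table of F exactly.

B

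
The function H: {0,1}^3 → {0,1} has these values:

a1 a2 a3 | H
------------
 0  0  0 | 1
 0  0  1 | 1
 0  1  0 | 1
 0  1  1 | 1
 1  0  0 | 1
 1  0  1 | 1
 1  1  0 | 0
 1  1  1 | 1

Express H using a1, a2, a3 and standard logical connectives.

H(a1, a2, a3) = ((a1 · a2) · a3')'

H is 0 on exactly one input, (1,1,0), whose minterm is a1·a2·¬a3. So H is the negation of that single conjunction.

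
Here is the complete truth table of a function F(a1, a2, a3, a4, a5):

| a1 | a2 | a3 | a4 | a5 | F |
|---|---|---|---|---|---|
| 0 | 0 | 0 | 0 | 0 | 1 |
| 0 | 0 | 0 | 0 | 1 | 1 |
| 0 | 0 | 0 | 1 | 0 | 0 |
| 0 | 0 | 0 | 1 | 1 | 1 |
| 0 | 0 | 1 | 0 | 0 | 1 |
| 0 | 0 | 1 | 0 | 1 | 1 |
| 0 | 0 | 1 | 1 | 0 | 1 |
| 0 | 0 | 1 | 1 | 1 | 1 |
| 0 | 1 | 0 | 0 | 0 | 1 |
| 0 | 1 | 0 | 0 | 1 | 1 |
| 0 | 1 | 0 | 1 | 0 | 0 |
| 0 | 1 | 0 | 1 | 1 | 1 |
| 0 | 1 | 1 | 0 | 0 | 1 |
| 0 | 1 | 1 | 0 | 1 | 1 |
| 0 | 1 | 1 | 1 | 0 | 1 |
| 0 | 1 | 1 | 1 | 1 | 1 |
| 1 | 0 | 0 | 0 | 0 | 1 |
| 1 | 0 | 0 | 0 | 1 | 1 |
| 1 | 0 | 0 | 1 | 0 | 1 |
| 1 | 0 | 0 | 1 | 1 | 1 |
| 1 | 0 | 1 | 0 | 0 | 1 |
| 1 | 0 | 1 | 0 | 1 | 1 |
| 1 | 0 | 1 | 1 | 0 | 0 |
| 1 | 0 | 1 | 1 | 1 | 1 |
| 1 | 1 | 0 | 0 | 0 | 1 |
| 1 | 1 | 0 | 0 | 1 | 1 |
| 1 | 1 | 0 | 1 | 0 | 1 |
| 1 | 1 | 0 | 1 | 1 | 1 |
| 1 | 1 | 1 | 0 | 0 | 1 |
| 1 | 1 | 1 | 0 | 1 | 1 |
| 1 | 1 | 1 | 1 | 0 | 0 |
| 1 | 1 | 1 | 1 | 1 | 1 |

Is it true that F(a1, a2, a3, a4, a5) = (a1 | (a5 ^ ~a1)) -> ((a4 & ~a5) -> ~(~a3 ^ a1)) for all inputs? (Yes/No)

Check the formula against F row by row:
  a1=0, a2=0, a3=0, a4=0, a5=0: formula gives 1, F = 1 ✓
  a1=0, a2=0, a3=0, a4=0, a5=1: formula gives 1, F = 1 ✓
  a1=0, a2=0, a3=0, a4=1, a5=0: formula gives 0, F = 0 ✓
  a1=0, a2=0, a3=0, a4=1, a5=1: formula gives 1, F = 1 ✓
  …and likewise for the remaining 28 rows.
All 32 rows match — the expression computes F exactly.

Yes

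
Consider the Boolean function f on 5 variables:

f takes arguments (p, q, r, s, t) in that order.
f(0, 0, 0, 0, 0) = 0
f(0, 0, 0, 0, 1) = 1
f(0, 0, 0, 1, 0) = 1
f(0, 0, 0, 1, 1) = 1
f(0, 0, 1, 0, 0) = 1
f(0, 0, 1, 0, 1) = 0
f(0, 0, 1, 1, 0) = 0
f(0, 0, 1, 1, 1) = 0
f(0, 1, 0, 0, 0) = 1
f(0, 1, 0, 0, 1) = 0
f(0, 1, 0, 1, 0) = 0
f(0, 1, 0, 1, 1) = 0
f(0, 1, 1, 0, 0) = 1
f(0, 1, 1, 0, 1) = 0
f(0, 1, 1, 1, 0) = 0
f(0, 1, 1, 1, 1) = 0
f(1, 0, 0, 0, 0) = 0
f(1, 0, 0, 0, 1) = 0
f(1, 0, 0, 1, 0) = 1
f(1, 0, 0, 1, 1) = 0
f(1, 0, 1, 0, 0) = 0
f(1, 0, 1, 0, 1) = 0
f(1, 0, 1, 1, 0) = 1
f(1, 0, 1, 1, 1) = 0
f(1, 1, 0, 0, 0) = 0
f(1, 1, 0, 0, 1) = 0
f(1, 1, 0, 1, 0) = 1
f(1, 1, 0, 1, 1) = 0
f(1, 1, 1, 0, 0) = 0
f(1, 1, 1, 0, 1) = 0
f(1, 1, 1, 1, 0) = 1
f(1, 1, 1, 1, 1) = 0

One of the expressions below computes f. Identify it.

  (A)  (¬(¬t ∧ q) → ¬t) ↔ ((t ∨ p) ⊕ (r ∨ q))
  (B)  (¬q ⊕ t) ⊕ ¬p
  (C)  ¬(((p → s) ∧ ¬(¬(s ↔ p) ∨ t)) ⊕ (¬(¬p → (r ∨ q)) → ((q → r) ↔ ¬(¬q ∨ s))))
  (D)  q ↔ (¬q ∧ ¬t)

(A): at (0,0,0,0,1) it gives 0, but f = 1 — eliminated.
(B): at (0,0,0,1,0) it gives 0, but f = 1 — eliminated.
(D): at (0,0,0,1,0) it gives 0, but f = 1 — eliminated.
That leaves (C). Evaluating it on every row reproduces the table of f exactly.

C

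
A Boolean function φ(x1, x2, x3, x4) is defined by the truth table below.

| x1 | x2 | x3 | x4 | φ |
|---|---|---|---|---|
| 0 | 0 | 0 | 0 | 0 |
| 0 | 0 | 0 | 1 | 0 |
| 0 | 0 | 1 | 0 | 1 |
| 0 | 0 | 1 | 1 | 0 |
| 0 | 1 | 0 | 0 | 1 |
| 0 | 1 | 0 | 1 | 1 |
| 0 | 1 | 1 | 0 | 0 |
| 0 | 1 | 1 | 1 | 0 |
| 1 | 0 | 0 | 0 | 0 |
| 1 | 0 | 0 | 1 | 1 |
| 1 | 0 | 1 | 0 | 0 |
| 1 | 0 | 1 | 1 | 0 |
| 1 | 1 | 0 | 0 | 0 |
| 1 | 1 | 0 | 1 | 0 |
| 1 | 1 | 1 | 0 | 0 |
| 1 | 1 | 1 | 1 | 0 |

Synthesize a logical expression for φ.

φ(x1, x2, x3, x4) = (((((x1' · x2') · x3) · x4') + (((x1' · x2) · x3') · x4')) + (((x1' · x2) · x3') · x4)) + (((x1 · x2') · x3') · x4)

The 1-rows are (0,0,1,0), (0,1,0,0), (0,1,0,1), (1,0,0,1). Each contributes one minterm — ¬x1·¬x2·x3·¬x4; ¬x1·x2·¬x3·¬x4; ¬x1·x2·¬x3·x4; x1·¬x2·¬x3·x4 — and their disjunction is a sum-of-products form of φ.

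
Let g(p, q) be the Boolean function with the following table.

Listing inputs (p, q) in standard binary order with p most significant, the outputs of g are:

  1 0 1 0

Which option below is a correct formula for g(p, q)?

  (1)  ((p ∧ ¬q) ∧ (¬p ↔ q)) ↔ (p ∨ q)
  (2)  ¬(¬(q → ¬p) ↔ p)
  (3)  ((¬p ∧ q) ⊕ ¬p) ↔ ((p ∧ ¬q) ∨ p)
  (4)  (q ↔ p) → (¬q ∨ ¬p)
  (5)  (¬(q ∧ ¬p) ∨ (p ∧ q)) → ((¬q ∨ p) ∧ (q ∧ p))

1

(2) disagrees with g on (0,0) (formula → 0, table → 1); rule it out.
(3) disagrees with g on (0,0) (formula → 0, table → 1); rule it out.
(4) disagrees with g on (0,1) (formula → 1, table → 0); rule it out.
(5) disagrees with g on (0,0) (formula → 0, table → 1); rule it out.
(1) is the remaining candidate, and it agrees with g on all 4 inputs.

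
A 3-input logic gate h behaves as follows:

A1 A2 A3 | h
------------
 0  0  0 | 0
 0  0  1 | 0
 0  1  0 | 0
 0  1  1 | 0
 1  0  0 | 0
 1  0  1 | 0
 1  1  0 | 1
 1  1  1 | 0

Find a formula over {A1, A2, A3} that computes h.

h(A1, A2, A3) = (A1 · A2) · A3'

h is 1 on exactly one input, (1,1,0), whose minterm is A1·A2·¬A3. So h is just that conjunction.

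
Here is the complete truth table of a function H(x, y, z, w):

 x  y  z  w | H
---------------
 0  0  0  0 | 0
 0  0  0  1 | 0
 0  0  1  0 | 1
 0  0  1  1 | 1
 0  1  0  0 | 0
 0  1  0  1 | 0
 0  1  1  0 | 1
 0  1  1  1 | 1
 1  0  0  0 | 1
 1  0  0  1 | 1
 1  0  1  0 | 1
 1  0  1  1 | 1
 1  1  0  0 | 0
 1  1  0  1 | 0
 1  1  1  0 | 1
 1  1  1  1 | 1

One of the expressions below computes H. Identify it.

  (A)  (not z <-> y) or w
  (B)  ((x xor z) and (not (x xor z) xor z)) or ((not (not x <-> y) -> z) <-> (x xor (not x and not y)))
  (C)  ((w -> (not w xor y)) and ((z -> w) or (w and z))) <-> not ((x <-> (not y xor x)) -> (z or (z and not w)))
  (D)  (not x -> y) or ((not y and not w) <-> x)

B

(A) fails at (0,0,0,1): the formula yields 1, H is 0.
(C) fails at (0,0,0,1): the formula yields 1, H is 0.
(D) fails at (0,0,0,1): the formula yields 1, H is 0.
(B) is the remaining candidate, and it agrees with H on all 16 inputs.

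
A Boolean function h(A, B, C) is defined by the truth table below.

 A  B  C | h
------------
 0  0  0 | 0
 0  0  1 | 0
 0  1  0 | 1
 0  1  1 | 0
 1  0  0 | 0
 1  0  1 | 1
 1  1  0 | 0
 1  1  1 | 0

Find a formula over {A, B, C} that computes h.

h(A, B, C) = ((NOT A AND B) AND NOT C) OR ((A AND NOT B) AND C)

Collect the rows where h=1 — (0,1,0), (1,0,1) — and write one minterm per row: ¬A·B·¬C, A·¬B·C. Their union (logical OR) reproduces the table exactly.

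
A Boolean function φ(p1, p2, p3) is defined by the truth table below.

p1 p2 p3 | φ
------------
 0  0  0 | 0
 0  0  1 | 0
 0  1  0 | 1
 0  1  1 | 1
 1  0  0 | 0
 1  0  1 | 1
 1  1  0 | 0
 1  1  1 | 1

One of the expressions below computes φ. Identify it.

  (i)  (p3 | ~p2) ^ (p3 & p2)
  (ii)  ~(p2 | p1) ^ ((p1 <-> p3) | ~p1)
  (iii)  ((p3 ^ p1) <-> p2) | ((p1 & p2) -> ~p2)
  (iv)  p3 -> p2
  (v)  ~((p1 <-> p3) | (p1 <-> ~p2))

ii

(i) disagrees with φ on (0,0,0) (formula → 1, table → 0); rule it out.
(iii) disagrees with φ on (0,0,0) (formula → 1, table → 0); rule it out.
(iv) disagrees with φ on (0,0,0) (formula → 1, table → 0); rule it out.
(v) disagrees with φ on (0,0,1) (formula → 1, table → 0); rule it out.
(ii) is the remaining candidate, and it agrees with φ on all 8 inputs.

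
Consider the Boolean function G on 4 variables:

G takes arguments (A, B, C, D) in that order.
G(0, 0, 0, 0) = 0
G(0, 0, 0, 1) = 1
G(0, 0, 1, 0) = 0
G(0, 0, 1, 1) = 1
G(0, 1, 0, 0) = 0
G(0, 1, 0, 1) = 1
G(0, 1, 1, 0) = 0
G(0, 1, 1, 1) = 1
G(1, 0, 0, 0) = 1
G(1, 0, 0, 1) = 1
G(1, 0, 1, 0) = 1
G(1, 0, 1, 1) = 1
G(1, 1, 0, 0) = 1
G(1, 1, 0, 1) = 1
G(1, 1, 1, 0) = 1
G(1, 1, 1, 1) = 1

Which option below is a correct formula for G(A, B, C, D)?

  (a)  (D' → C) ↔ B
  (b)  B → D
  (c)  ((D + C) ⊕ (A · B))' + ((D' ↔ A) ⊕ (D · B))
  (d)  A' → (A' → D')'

(a): at (0,0,0,0) it gives 1, but G = 0 — eliminated.
(b): at (0,0,0,0) it gives 1, but G = 0 — eliminated.
(c): at (0,0,0,0) it gives 1, but G = 0 — eliminated.
That leaves (d). Evaluating it on every row reproduces the table of G exactly.

d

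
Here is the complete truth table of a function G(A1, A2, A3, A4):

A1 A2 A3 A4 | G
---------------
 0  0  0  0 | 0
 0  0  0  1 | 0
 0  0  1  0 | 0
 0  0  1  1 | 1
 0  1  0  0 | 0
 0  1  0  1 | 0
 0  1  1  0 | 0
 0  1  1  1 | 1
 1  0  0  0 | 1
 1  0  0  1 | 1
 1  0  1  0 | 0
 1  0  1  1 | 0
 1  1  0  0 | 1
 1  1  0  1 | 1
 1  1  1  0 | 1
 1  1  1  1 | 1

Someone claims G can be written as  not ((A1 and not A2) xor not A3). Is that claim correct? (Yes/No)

Test each input against both G and the formula:
  A1=0, A2=0, A3=0, A4=0: formula gives 0, G = 0 ✓
  A1=0, A2=0, A3=0, A4=1: formula gives 0, G = 0 ✓
  A1=0, A2=0, A3=1, A4=0: formula gives 1, but G = 0 ✗
A single disagreement suffices: at (0,0,1,0) they differ, so the formula does not compute G.

No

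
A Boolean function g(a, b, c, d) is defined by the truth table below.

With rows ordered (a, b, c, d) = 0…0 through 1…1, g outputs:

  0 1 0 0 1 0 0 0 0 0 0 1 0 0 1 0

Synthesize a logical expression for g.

g=1 on 4 inputs: (0,0,0,1), (0,1,0,0), (1,0,1,1), (1,1,1,0). Reading each as a conjunction of literals (¬a·¬b·¬c·d, ¬a·b·¬c·¬d, a·¬b·c·d, a·b·c·¬d) and taking the OR gives the canonical DNF.

g(a, b, c, d) = (((((not a and not b) and not c) and d) or (((not a and b) and not c) and not d)) or (((a and not b) and c) and d)) or (((a and b) and c) and not d)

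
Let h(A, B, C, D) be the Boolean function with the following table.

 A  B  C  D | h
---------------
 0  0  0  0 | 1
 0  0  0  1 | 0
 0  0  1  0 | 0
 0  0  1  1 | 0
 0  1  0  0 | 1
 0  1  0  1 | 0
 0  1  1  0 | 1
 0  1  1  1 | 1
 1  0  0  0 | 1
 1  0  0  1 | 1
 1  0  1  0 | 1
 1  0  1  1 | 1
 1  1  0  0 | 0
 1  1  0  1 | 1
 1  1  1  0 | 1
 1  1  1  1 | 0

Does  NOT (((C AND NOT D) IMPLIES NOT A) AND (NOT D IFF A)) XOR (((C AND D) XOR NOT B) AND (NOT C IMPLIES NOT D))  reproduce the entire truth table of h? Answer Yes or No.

Evaluate NOT (((C AND NOT D) IMPLIES NOT A) AND (NOT D IFF A)) XOR (((C AND D) XOR NOT B) AND (NOT C IMPLIES NOT D)) on each row and compare to h:
  A=0, B=0, C=0, D=0: formula gives 0, but h = 1 ✗
A single disagreement suffices: at (0,0,0,0) they differ, so the formula does not compute h.

No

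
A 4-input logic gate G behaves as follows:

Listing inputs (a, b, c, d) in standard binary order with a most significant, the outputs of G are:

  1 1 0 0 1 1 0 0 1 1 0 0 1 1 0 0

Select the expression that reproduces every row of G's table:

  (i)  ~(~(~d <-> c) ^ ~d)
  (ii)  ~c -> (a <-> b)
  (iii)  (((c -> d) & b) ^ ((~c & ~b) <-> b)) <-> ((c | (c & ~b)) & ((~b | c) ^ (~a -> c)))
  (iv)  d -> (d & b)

i

(ii) disagrees with G on (0,0,1,0) (formula → 1, table → 0); rule it out.
(iii) disagrees with G on (0,1,0,0) (formula → 0, table → 1); rule it out.
(iv) disagrees with G on (0,0,0,1) (formula → 0, table → 1); rule it out.
(i) is the remaining candidate, and it agrees with G on all 16 inputs.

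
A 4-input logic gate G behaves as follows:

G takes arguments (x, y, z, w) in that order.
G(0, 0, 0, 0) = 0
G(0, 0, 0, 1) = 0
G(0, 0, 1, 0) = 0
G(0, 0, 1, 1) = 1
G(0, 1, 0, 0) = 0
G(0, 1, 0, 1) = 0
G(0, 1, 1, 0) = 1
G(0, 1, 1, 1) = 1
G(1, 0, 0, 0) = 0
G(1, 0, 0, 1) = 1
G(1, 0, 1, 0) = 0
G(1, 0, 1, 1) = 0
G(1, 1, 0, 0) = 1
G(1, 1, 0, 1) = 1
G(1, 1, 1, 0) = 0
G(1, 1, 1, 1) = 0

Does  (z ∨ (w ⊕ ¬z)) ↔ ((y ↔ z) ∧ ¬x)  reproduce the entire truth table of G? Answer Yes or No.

Test each input against both G and the formula:
  x=0, y=0, z=0, w=0: formula gives 1, but G = 0 ✗
Since they disagree at (0,0,0,0), the expression is not a correct formula for G.

No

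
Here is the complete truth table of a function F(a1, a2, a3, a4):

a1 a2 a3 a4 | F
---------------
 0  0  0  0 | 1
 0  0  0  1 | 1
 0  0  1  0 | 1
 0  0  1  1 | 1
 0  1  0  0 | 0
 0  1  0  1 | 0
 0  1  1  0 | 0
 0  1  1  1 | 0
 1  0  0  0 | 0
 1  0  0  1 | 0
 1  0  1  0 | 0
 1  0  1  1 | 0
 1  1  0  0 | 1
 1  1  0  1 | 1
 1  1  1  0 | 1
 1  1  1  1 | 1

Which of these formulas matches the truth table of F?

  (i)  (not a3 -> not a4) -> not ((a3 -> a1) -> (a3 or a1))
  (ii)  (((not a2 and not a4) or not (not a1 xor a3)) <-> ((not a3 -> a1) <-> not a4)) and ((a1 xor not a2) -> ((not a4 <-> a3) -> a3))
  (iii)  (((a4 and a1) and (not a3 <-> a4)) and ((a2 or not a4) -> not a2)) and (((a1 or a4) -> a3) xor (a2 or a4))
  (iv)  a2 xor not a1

iv

(i): at (0,0,1,0) it gives 0, but F = 1 — eliminated.
(ii): at (0,0,0,0) it gives 0, but F = 1 — eliminated.
(iii): at (0,0,0,0) it gives 0, but F = 1 — eliminated.
(iv) is the remaining candidate, and it agrees with F on all 16 inputs.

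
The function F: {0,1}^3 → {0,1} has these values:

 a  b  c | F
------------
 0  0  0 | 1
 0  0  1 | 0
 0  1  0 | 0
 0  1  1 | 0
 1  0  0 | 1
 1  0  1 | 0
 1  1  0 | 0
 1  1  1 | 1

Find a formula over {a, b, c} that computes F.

F(a, b, c) = (((NOT a AND NOT b) AND NOT c) OR ((a AND NOT b) AND NOT c)) OR ((a AND b) AND c)

The 1-rows are (0,0,0), (1,0,0), (1,1,1). Each contributes one minterm — ¬a·¬b·¬c; a·¬b·¬c; a·b·c — and their disjunction is a sum-of-products form of F.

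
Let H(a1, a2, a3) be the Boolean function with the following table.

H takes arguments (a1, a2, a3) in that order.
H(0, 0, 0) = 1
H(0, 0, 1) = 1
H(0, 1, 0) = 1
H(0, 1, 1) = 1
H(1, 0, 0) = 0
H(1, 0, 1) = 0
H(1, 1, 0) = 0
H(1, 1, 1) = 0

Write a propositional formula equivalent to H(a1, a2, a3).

The output is the negation of a1.

H(a1, a2, a3) = not a1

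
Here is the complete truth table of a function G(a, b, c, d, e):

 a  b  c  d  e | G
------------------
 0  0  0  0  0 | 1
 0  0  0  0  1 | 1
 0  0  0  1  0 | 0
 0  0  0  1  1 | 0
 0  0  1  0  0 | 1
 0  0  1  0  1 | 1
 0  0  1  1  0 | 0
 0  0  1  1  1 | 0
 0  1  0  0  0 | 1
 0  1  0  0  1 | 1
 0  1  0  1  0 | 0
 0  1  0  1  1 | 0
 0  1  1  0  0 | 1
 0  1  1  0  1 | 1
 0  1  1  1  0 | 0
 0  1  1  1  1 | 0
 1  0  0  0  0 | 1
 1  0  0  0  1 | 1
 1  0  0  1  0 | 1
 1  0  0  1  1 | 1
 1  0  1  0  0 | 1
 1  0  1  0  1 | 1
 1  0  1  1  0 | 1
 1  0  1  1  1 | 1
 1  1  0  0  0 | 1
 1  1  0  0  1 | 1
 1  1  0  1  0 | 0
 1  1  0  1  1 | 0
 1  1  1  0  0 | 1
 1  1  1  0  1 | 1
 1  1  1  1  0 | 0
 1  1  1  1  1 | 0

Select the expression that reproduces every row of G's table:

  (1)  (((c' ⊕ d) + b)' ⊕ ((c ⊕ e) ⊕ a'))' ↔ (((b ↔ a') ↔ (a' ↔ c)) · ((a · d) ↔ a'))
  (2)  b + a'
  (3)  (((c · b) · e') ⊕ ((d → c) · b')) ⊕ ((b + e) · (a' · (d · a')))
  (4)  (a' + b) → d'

(1) disagrees with G on (0,0,0,0,1) (formula → 0, table → 1); rule it out.
(2) disagrees with G on (0,0,0,1,0) (formula → 1, table → 0); rule it out.
(3) disagrees with G on (0,0,0,1,1) (formula → 1, table → 0); rule it out.
(4) is the remaining candidate, and it agrees with G on all 32 inputs.

4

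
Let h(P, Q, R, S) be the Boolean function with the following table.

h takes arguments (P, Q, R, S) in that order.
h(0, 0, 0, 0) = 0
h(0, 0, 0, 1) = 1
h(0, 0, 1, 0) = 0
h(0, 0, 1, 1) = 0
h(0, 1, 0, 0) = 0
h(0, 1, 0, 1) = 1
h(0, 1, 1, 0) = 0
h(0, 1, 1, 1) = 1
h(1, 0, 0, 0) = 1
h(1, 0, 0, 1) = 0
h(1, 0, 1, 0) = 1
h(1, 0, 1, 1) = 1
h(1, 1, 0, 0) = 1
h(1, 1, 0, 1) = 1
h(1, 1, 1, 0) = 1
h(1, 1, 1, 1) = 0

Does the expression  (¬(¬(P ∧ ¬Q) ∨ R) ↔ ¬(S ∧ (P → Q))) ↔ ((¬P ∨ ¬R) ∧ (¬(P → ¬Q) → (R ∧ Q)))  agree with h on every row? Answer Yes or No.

No

Check the formula against h row by row:
  P=0, Q=0, R=0, S=0: formula gives 0, h = 0 ✓
  P=0, Q=0, R=0, S=1: formula gives 1, h = 1 ✓
  P=0, Q=0, R=1, S=0: formula gives 0, h = 0 ✓
  P=0, Q=0, R=1, S=1: formula gives 1, but h = 0 ✗
Row (0,0,1,1) is a counterexample, so the formula is not equivalent to h.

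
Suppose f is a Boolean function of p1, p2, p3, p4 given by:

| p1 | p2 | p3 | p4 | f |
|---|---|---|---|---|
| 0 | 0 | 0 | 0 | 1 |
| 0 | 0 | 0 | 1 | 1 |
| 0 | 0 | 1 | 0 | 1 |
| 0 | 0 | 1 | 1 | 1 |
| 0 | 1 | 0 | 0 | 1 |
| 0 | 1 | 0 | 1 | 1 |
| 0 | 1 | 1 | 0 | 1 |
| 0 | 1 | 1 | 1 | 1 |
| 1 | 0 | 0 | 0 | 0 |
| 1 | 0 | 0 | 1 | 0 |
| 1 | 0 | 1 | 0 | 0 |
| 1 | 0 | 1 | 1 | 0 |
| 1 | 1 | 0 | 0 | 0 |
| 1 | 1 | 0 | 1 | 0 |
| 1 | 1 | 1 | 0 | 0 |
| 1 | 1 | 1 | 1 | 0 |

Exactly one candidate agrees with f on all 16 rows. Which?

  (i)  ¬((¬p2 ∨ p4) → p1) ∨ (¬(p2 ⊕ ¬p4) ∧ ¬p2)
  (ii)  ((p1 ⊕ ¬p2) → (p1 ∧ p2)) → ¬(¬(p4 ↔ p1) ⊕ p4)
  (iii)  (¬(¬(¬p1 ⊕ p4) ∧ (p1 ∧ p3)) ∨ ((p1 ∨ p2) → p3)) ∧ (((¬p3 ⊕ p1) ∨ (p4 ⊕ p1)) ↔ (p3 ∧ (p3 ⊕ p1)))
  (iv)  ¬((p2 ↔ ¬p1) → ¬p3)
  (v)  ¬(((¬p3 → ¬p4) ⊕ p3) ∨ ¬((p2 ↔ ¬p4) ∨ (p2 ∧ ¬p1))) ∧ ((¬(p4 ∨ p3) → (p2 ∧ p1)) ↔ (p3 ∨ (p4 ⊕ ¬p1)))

ii

(i): at (0,1,0,0) it gives 0, but f = 1 — eliminated.
(iii): at (0,0,0,0) it gives 0, but f = 1 — eliminated.
(iv): at (0,0,0,0) it gives 0, but f = 1 — eliminated.
(v): at (0,0,0,0) it gives 0, but f = 1 — eliminated.
(ii) is the remaining candidate, and it agrees with f on all 16 inputs.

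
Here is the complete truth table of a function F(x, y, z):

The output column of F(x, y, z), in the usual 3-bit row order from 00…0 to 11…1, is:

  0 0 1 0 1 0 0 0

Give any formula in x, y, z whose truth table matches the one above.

F=1 on 2 inputs: (0,1,0), (1,0,0). Reading each as a conjunction of literals (¬x·y·¬z, x·¬y·¬z) and taking the OR gives the canonical DNF.

F(x, y, z) = ((NOT x AND y) AND NOT z) OR ((x AND NOT y) AND NOT z)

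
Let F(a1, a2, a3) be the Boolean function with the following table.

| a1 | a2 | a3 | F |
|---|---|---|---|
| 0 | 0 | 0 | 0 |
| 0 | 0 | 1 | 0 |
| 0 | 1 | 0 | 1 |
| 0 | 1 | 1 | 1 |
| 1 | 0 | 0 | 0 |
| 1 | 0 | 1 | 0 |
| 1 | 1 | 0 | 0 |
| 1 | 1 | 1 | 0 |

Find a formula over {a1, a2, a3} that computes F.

The 1-rows are (0,1,0), (0,1,1). Each contributes one minterm — ¬a1·a2·¬a3; ¬a1·a2·a3 — and their disjunction is a sum-of-products form of F.

F(a1, a2, a3) = ((¬a1 ∧ a2) ∧ ¬a3) ∨ ((¬a1 ∧ a2) ∧ a3)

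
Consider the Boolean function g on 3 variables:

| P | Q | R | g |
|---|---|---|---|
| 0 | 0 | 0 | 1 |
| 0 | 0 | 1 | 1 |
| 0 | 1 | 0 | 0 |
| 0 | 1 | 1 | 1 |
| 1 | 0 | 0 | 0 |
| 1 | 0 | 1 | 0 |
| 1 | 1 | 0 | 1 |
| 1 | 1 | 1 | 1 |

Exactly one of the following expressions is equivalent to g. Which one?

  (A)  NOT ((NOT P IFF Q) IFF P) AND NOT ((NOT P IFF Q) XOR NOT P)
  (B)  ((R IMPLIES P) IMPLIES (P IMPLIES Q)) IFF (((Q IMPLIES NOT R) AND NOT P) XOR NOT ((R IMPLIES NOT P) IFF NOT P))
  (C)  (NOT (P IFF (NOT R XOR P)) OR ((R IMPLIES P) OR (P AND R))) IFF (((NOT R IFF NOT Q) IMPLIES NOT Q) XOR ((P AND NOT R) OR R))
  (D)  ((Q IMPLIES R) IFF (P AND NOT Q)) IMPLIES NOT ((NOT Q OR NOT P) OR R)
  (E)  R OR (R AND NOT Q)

(A) fails at (0,0,0): the formula yields 0, g is 1.
(B) fails at (0,1,0): the formula yields 1, g is 0.
(C) fails at (0,1,0): the formula yields 1, g is 0.
(E) fails at (0,0,0): the formula yields 0, g is 1.
Only (D) survives; checking it on all 8 rows confirms it matches g.

D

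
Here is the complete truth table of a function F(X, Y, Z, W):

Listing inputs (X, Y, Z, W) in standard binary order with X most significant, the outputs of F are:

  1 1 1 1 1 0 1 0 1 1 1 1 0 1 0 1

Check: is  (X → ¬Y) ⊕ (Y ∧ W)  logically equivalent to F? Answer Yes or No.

Check the formula against F row by row:
  X=0, Y=0, Z=0, W=0: formula gives 1, F = 1 ✓
  X=0, Y=0, Z=0, W=1: formula gives 1, F = 1 ✓
  X=0, Y=0, Z=1, W=0: formula gives 1, F = 1 ✓
  X=0, Y=0, Z=1, W=1: formula gives 1, F = 1 ✓
  …and likewise for the remaining 12 rows.
Every row agrees, so the formula is equivalent.

Yes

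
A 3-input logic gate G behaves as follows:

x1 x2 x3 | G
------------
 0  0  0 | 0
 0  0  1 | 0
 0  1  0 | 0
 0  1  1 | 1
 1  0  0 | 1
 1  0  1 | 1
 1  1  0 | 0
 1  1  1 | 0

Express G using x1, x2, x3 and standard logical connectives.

G(x1, x2, x3) = (((~x1 & x2) & x3) | ((x1 & ~x2) & ~x3)) | ((x1 & ~x2) & x3)

Collect the rows where G=1 — (0,1,1), (1,0,0), (1,0,1) — and write one minterm per row: ¬x1·x2·x3, x1·¬x2·¬x3, x1·¬x2·x3. Their union (logical OR) reproduces the table exactly.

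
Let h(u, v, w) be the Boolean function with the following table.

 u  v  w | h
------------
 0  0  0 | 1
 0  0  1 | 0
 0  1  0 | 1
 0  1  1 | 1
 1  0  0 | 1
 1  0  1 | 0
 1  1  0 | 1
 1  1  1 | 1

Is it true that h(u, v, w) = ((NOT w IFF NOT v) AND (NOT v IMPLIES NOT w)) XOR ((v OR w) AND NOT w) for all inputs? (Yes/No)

Yes

Check the formula against h row by row:
  u=0, v=0, w=0: formula gives 1, h = 1 ✓
  u=0, v=0, w=1: formula gives 0, h = 0 ✓
  u=0, v=1, w=0: formula gives 1, h = 1 ✓
  u=0, v=1, w=1: formula gives 1, h = 1 ✓
  u=1, v=0, w=0: formula gives 1, h = 1 ✓
  … (the remaining 3 rows also agree.)
All 8 rows match — the expression computes h exactly.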